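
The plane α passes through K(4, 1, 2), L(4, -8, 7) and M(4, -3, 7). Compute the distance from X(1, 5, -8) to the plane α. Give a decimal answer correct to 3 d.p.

3.000

KL = (0, -9, 5), KM = (0, -4, 5); a normal to α is KL × KM = (-25, 0, 0).
Using K: α has equation -25x = -100.
n·X − d = (-25)·(1) + (0)·(5) + (0)·(-8) − (-100) = 75; |n| = √625.
Distance = |75| / √625 = 75/√625 ≈ 3.000.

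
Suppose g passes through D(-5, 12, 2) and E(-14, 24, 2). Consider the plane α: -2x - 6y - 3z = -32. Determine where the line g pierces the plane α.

(1, 4, 2)

A direction vector for g is E − D = (-9, 12, 0).
Substitute r = (-5, 12, 2) + t(-9, 12, 0) into the plane: -68 + (-54)t = -32, so t = -2/3.
Intersection: (-5, 12, 2) + (-2/3)·(-9, 12, 0) = (1, 4, 2).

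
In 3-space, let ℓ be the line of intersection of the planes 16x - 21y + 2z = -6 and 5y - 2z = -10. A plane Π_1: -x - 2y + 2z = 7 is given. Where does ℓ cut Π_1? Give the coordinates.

(-3, -2, 0)

Direction of ℓ: (16, -21, 2) × (0, 5, -2) = (32, 32, 80).
A point on ℓ: solving the two plane equations with x = -11 gives (-11, -10, -20).
Substitute r = (-11, -10, -20) + t(32, 32, 80) into the plane: -9 + 64t = 7, so t = 1/4.
Intersection: (-11, -10, -20) + (1/4)·(32, 32, 80) = (-3, -2, 0).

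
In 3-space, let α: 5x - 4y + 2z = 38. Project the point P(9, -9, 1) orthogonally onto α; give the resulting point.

(4, -5, -1)

Foot = P − λn with λ = (n·P − d)/|n|² = (83 − 38)/45 = 1.
Foot = (9, -9, 1) − 1·(5, -4, 2) = (4, -5, -1).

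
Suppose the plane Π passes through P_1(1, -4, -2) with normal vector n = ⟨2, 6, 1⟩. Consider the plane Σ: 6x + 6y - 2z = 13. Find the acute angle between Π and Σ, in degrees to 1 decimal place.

Π: n·r = n·P_1 gives 2x + 6y + z = -24.
cos θ = |n₁·n₂| / (|n₁||n₂|) = |46| / (√41 · √76).
θ = arccos(0.82406) ≈ 34.5°.

34.5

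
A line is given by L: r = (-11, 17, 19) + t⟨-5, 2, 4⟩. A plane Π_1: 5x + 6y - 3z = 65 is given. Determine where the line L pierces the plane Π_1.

(4, 11, 7)

Substitute r = (-11, 17, 19) + t(-5, 2, 4) into the plane: -10 + (-25)t = 65, so t = -3.
Intersection: (-11, 17, 19) + (-3)·(-5, 2, 4) = (4, 11, 7).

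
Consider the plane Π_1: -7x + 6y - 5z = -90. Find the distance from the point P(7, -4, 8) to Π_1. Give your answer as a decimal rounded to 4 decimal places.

n·P − d = (-7)·(7) + (6)·(-4) + (-5)·(8) − (-90) = -23; |n| = √110.
Distance = |-23| / √110 = 23/√110 ≈ 2.1930.

2.1930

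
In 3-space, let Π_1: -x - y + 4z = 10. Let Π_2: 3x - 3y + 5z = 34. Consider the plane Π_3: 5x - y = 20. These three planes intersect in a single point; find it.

Solving the 3×3 linear system -x - y + 4z = 10, 3x - 3y + 5z = 34, 5x - y = 20 (e.g. by elimination or Cramer's rule, determinant = 18) gives (3, -5, 2).

(3, -5, 2)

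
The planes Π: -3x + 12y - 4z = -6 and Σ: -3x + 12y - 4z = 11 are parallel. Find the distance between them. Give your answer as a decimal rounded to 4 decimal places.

1.3077

Same normal n = (-3, 12, -4) with |n| = √169; distance = |-6 − 11| / |n| = 17/√169 ≈ 1.3077.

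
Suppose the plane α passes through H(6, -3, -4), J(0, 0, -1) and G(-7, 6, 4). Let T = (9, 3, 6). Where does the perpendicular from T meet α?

(8, 6, 1)

HJ = (-6, 3, 3), HG = (-13, 9, 8); a normal to α is HJ × HG = (-3, 9, -15).
Using H: α has equation -3x + 9y - 15z = 15.
Foot = T − λn with λ = (n·T − d)/|n|² = (-90 − 15)/315 = -1/3.
Foot = (9, 3, 6) − (-1/3)·(-3, 9, -15) = (8, 6, 1).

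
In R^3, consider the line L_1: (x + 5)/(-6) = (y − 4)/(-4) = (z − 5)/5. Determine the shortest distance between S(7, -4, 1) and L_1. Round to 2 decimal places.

L_1 has direction (-6, -4, 5) through (-5, 4, 5).
Taking (-5, 4, 5) on L_1 with direction v = (-6, -4, 5): w = S − (-5, 4, 5) = (12, -8, -4), and w × v = (-56, -36, -96).
Distance = |w × v| / |v| = √13648 / √77 ≈ 13.31.

13.31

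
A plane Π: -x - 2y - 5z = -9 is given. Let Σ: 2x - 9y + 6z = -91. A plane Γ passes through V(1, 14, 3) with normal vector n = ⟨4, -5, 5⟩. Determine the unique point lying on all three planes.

(1, 9, -2)

Γ: n·r = n·V gives 4x - 5y + 5z = -51.
Solving the 3×3 linear system -x - 2y - 5z = -9, 2x - 9y + 6z = -91, 4x - 5y + 5z = -51 (e.g. by elimination or Cramer's rule, determinant = -143) gives (1, 9, -2).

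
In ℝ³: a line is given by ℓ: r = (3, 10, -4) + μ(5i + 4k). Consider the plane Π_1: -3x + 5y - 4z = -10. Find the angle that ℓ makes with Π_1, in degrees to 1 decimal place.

43.2

sin θ = |n·v| / (|n||v|) = |-31| / (√50 · √41) = 0.68468.
θ ≈ 43.2°.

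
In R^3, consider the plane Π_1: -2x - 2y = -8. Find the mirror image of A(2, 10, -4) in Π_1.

(-6, 2, -4)

λ = (n·A − d)/|n|² = (-24 − (-8))/8 = -2.
Reflection = A − 2λn = (2, 10, -4) − (-4)·(-2, -2, 0) = (-6, 2, -4).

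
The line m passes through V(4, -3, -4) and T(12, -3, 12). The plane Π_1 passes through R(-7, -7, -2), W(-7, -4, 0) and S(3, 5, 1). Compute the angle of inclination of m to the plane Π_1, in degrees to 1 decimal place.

59.2

A direction vector for m is T − V = (8, 0, 16).
RW = (0, 3, 2), RS = (10, 12, 3); a normal to Π_1 is RW × RS = (-15, 20, -30).
Using R: Π_1 has equation -15x + 20y - 30z = 25.
sin θ = |n·v| / (|n||v|) = |-600| / (√1525 · √320) = 0.85890.
θ ≈ 59.2°.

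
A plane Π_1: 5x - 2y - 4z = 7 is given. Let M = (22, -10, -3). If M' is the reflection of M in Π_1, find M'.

λ = (n·M − d)/|n|² = (142 − 7)/45 = 3.
Reflection = M − 2λn = (22, -10, -3) − 6·(5, -2, -4) = (-8, 2, 21).

(-8, 2, 21)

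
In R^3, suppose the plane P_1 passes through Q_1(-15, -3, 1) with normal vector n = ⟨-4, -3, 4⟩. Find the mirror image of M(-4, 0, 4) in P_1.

(-12, -6, 12)

P_1: n·r = n·Q_1 gives -4x - 3y + 4z = 73.
λ = (n·M − d)/|n|² = (32 − 73)/41 = -1.
Reflection = M − 2λn = (-4, 0, 4) − (-2)·(-4, -3, 4) = (-12, -6, 12).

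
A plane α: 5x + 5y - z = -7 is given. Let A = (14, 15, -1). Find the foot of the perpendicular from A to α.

Foot = A − λn with λ = (n·A − d)/|n|² = (146 − (-7))/51 = 3.
Foot = (14, 15, -1) − 3·(5, 5, -1) = (-1, 0, 2).

(-1, 0, 2)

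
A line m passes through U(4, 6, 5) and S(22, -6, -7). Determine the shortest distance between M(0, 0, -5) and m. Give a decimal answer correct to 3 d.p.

A direction vector for m is S − U = (18, -12, -12).
Taking (4, 6, 5) on m with direction v = (18, -12, -12): w = M − (4, 6, 5) = (-4, -6, -10), and w × v = (-48, -228, 156).
Distance = |w × v| / |v| = √78624 / √612 ≈ 11.334.

11.334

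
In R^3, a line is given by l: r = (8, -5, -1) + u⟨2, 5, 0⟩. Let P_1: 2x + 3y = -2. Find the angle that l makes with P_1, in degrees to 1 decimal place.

sin θ = |n·v| / (|n||v|) = |19| / (√13 · √29) = 0.97855.
θ ≈ 78.1°.

78.1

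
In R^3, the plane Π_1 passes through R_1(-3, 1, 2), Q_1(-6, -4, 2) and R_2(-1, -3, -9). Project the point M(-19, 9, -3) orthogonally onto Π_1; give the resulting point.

(-4, 0, 3)

R_1Q_1 = (-3, -5, 0), R_1R_2 = (2, -4, -11); a normal to Π_1 is R_1Q_1 × R_1R_2 = (55, -33, 22).
Using R_1: Π_1 has equation 55x - 33y + 22z = -154.
Foot = M − λn with λ = (n·M − d)/|n|² = (-1408 − (-154))/4598 = -3/11.
Foot = (-19, 9, -3) − (-3/11)·(55, -33, 22) = (-4, 0, 3).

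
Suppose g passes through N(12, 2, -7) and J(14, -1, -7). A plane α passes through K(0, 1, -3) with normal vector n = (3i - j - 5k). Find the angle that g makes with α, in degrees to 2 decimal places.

24.96

A direction vector for g is J − N = (2, -3, 0).
α: n·r = n·K gives 3x - y - 5z = 14.
sin θ = |n·v| / (|n||v|) = |9| / (√35 · √13) = 0.42193.
θ ≈ 24.96°.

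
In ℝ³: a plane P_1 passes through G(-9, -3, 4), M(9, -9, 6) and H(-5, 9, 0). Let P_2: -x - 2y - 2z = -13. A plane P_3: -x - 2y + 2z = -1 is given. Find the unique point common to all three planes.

GM = (18, -6, 2), GH = (4, 12, -4); a normal to P_1 is GM × GH = (0, 80, 240).
Using G: P_1 has equation 80y + 240z = 720.
Solving the 3×3 linear system 80y + 240z = 720, -x - 2y - 2z = -13, -x - 2y + 2z = -1 (e.g. by elimination or Cramer's rule, determinant = 320) gives (7, 0, 3).

(7, 0, 3)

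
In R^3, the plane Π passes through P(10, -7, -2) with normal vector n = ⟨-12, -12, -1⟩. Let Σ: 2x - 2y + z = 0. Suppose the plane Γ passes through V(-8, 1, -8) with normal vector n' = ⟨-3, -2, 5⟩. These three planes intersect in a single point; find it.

Π: n·r = n·P gives -12x - 12y - z = -34.
Γ: n'·r = n'·V gives -3x - 2y + 5z = -18.
Solving the 3×3 linear system -12x - 12y - z = -34, 2x - 2y + z = 0, -3x - 2y + 5z = -18 (e.g. by elimination or Cramer's rule, determinant = 262) gives (2, 1, -2).

(2, 1, -2)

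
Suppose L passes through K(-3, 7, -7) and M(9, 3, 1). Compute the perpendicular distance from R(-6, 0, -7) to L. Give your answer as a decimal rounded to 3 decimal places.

A direction vector for L is M − K = (12, -4, 8).
Taking (-3, 7, -7) on L with direction v = (12, -4, 8): w = R − (-3, 7, -7) = (-3, -7, 0), and w × v = (-56, 24, 96).
Distance = |w × v| / |v| = √12928 / √224 ≈ 7.597.

7.597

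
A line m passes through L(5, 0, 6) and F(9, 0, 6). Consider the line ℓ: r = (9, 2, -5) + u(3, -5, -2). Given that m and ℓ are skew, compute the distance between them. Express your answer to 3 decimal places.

A direction vector for m is F − L = (4, 0, 0).
Common perpendicular direction n = (4, 0, 0) × (3, -5, -2) = (0, 8, -20).
With w = (9, 2, -5) − (5, 0, 6) = (4, 2, -11), w · n = 236.
Distance = |w · n| / |n| = |236| / √464 ≈ 10.956.

10.956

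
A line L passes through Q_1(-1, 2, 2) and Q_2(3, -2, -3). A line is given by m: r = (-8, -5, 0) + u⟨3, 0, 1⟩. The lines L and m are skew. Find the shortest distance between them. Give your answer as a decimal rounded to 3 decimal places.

A direction vector for L is Q_2 − Q_1 = (4, -4, -5).
Common perpendicular direction n = (4, -4, -5) × (3, 0, 1) = (-4, -19, 12).
With w = (-8, -5, 0) − (-1, 2, 2) = (-7, -7, -2), w · n = 137.
Distance = |w · n| / |n| = |137| / √521 ≈ 6.002.

6.002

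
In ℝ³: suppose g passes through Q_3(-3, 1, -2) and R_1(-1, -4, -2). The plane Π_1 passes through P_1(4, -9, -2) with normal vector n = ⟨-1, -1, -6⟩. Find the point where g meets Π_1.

(-1, -4, -2)

A direction vector for g is R_1 − Q_3 = (2, -5, 0).
Π_1: n·r = n·P_1 gives -x - y - 6z = 17.
Substitute r = (-3, 1, -2) + t(2, -5, 0) into the plane: 14 + 3t = 17, so t = 1.
Intersection: (-3, 1, -2) + 1·(2, -5, 0) = (-1, -4, -2).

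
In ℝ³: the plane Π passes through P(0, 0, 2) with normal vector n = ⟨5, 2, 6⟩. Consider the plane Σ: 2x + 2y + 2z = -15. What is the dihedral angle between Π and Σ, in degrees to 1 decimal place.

21.4

Π: n·r = n·P gives 5x + 2y + 6z = 12.
cos θ = |n₁·n₂| / (|n₁||n₂|) = |26| / (√65 · √12).
θ = arccos(0.93095) ≈ 21.4°.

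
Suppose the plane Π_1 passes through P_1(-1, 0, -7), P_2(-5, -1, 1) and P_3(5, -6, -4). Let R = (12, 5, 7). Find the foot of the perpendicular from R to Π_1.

P_1P_2 = (-4, -1, 8), P_1P_3 = (6, -6, 3); a normal to Π_1 is P_1P_2 × P_1P_3 = (45, 60, 30).
Using P_1: Π_1 has equation 45x + 60y + 30z = -255.
Foot = R − λn with λ = (n·R − d)/|n|² = (1050 − (-255))/6525 = 1/5.
Foot = (12, 5, 7) − (1/5)·(45, 60, 30) = (3, -7, 1).

(3, -7, 1)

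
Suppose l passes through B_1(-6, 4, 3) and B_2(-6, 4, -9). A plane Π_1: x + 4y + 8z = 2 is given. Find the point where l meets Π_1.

(-6, 4, -1)

A direction vector for l is B_2 − B_1 = (0, 0, -12).
Substitute r = (-6, 4, 3) + t(0, 0, -12) into the plane: 34 + (-96)t = 2, so t = 1/3.
Intersection: (-6, 4, 3) + (1/3)·(0, 0, -12) = (-6, 4, -1).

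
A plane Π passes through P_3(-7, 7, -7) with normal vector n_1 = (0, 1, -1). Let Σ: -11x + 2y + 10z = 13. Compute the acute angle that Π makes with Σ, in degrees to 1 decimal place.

67.8

Π: n_1·r = n_1·P_3 gives y - z = 14.
cos θ = |n₁·n₂| / (|n₁||n₂|) = |-8| / (√2 · √225).
θ = arccos(0.37712) ≈ 67.8°.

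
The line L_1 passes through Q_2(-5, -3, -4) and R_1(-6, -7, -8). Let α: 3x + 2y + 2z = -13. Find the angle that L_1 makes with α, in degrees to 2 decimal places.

53.34

A direction vector for L_1 is R_1 − Q_2 = (-1, -4, -4).
sin θ = |n·v| / (|n||v|) = |-19| / (√17 · √33) = 0.80218.
θ ≈ 53.34°.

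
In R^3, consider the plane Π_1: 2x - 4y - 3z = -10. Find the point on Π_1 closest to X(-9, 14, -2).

(-5, 6, -8)

Foot = X − λn with λ = (n·X − d)/|n|² = (-68 − (-10))/29 = -2.
Foot = (-9, 14, -2) − (-2)·(2, -4, -3) = (-5, 6, -8).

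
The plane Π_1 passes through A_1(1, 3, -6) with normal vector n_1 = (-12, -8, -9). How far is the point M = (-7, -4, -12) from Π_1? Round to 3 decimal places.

12.118

Π_1: n_1·r = n_1·A_1 gives -12x - 8y - 9z = 18.
n·M − d = (-12)·(-7) + (-8)·(-4) + (-9)·(-12) − 18 = 206; |n| = √289.
Distance = |206| / √289 = 206/√289 ≈ 12.118.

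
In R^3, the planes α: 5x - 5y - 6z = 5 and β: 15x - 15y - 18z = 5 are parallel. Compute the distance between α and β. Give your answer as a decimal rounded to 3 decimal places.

Rescale β by 1/3: 5x - 5y - 6z = 5/3. Then distance = |5 − (5/3)| / √86 ≈ 0.359.

0.359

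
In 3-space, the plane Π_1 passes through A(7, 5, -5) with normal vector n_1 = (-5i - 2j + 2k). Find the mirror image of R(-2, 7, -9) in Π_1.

(8, 11, -13)

Π_1: n_1·r = n_1·A gives -5x - 2y + 2z = -55.
λ = (n·R − d)/|n|² = (-22 − (-55))/33 = 1.
Reflection = R − 2λn = (-2, 7, -9) − 2·(-5, -2, 2) = (8, 11, -13).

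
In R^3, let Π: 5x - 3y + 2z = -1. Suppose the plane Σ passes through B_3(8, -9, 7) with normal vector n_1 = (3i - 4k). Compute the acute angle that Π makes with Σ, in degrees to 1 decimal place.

Σ: n_1·r = n_1·B_3 gives 3x - 4z = -4.
cos θ = |n₁·n₂| / (|n₁||n₂|) = |7| / (√38 · √25).
θ = arccos(0.22711) ≈ 76.9°.

76.9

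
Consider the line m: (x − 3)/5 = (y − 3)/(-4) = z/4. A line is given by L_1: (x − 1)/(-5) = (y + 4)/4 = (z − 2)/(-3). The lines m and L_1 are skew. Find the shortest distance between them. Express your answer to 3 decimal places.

6.715

m has direction (5, -4, 4) through (3, 3, 0).
L_1 has direction (-5, 4, -3) through (1, -4, 2).
Common perpendicular direction n = (5, -4, 4) × (-5, 4, -3) = (-4, -5, 0).
With w = (1, -4, 2) − (3, 3, 0) = (-2, -7, 2), w · n = 43.
Distance = |w · n| / |n| = |43| / √41 ≈ 6.715.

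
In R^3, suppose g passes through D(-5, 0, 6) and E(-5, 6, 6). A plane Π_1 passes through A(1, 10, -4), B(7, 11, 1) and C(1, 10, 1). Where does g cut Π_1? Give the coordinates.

A direction vector for g is E − D = (0, 6, 0).
AB = (6, 1, 5), AC = (0, 0, 5); a normal to Π_1 is AB × AC = (5, -30, 0).
Using A: Π_1 has equation 5x - 30y = -295.
Substitute r = (-5, 0, 6) + t(0, 6, 0) into the plane: -25 + (-180)t = -295, so t = 3/2.
Intersection: (-5, 0, 6) + (3/2)·(0, 6, 0) = (-5, 9, 6).

(-5, 9, 6)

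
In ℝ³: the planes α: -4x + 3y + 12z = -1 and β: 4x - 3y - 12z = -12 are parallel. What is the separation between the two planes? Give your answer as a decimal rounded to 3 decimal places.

Rescale β by 1/(-1): -4x + 3y + 12z = 12. Then distance = |-1 − 12| / √169 ≈ 1.000.

1.000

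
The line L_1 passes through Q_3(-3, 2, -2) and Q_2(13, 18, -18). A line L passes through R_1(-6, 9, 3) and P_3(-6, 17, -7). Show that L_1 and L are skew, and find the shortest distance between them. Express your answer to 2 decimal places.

A direction vector for L_1 is Q_2 − Q_3 = (16, 16, -16).
A direction vector for L is P_3 − R_1 = (0, 8, -10).
Common perpendicular direction n = (16, 16, -16) × (0, 8, -10) = (-32, 160, 128).
With w = (-6, 9, 3) − (-3, 2, -2) = (-3, 7, 5), w · n = 1856.
Since n ≠ 0 the lines are not parallel, and w · n = 1856 ≠ 0 so they do not intersect; hence they are skew.
Distance = |w · n| / |n| = |1856| / √43008 ≈ 8.95.

8.95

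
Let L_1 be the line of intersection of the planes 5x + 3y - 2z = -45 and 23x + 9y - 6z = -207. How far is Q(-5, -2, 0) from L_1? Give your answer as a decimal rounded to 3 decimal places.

Direction of L_1: (5, 3, -2) × (23, 9, -6) = (0, -16, -24).
A point on L_1: solving the two plane equations with y = 4 gives (-9, 4, 6).
Taking (-9, 4, 6) on L_1 with direction v = (0, -16, -24): w = Q − (-9, 4, 6) = (4, -6, -6), and w × v = (48, 96, -64).
Distance = |w × v| / |v| = √15616 / √832 ≈ 4.332.

4.332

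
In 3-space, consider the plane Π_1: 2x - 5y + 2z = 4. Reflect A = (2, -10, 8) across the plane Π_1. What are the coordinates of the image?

λ = (n·A − d)/|n|² = (70 − 4)/33 = 2.
Reflection = A − 2λn = (2, -10, 8) − 4·(2, -5, 2) = (-6, 10, 0).

(-6, 10, 0)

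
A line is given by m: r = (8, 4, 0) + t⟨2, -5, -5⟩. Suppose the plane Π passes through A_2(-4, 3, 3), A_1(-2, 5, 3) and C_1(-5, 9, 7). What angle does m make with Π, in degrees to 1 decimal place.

A_2A_1 = (2, 2, 0), A_2C_1 = (-1, 6, 4); a normal to Π is A_2A_1 × A_2C_1 = (8, -8, 14).
Using A_2: Π has equation 8x - 8y + 14z = -14.
sin θ = |n·v| / (|n||v|) = |-14| / (√324 · √54) = 0.10584.
θ ≈ 6.1°.

6.1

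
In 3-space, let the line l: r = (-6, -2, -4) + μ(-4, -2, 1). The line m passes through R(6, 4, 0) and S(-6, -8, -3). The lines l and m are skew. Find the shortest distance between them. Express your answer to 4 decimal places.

A direction vector for m is S − R = (-12, -12, -3).
Common perpendicular direction n = (-4, -2, 1) × (-12, -12, -3) = (18, -24, 24).
With w = (6, 4, 0) − (-6, -2, -4) = (12, 6, 4), w · n = 168.
Distance = |w · n| / |n| = |168| / √1476 ≈ 4.3729.

4.3729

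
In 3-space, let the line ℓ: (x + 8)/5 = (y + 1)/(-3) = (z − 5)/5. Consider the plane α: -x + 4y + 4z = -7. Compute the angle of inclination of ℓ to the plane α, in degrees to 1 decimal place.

ℓ has direction (5, -3, 5) through (-8, -1, 5).
sin θ = |n·v| / (|n||v|) = |3| / (√33 · √59) = 0.06799.
θ ≈ 3.9°.

3.9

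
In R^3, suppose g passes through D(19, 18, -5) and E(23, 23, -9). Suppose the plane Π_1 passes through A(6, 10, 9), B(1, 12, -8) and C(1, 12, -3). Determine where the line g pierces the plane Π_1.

A direction vector for g is E − D = (4, 5, -4).
AB = (-5, 2, -17), AC = (-5, 2, -12); a normal to Π_1 is AB × AC = (10, 25, 0).
Using A: Π_1 has equation 10x + 25y = 310.
Substitute r = (19, 18, -5) + t(4, 5, -4) into the plane: 640 + 165t = 310, so t = -2.
Intersection: (19, 18, -5) + (-2)·(4, 5, -4) = (11, 8, 3).

(11, 8, 3)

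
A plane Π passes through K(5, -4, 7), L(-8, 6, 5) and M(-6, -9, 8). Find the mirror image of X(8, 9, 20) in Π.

(8, 3, -10)

KL = (-13, 10, -2), KM = (-11, -5, 1); a normal to Π is KL × KM = (0, 35, 175).
Using K: Π has equation 35y + 175z = 1085.
λ = (n·X − d)/|n|² = (3815 − 1085)/31850 = 3/35.
Reflection = X − 2λn = (8, 9, 20) − (6/35)·(0, 35, 175) = (8, 3, -10).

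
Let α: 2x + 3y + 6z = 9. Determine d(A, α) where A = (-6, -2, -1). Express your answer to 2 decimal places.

4.71

n·A − d = (2)·(-6) + (3)·(-2) + (6)·(-1) − 9 = -33; |n| = √49.
Distance = |-33| / √49 = 33/√49 ≈ 4.71.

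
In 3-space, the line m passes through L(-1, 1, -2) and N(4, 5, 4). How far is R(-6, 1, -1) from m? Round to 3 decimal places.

A direction vector for m is N − L = (5, 4, 6).
Taking (-1, 1, -2) on m with direction v = (5, 4, 6): w = R − (-1, 1, -2) = (-5, 0, 1), and w × v = (-4, 35, -20).
Distance = |w × v| / |v| = √1641 / √77 ≈ 4.616.

4.616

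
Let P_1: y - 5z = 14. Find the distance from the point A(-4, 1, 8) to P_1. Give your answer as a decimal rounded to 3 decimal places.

n·A − d = (0)·(-4) + (1)·(1) + (-5)·(8) − 14 = -53; |n| = √26.
Distance = |-53| / √26 = 53/√26 ≈ 10.394.

10.394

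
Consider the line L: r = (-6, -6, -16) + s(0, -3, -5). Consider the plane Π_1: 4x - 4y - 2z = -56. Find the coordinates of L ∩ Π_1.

(-6, 6, 4)

Substitute r = (-6, -6, -16) + t(0, -3, -5) into the plane: 32 + 22t = -56, so t = -4.
Intersection: (-6, -6, -16) + (-4)·(0, -3, -5) = (-6, 6, 4).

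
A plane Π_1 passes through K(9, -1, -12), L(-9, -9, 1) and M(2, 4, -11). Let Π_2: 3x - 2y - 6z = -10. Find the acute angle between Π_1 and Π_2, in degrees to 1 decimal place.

KL = (-18, -8, 13), KM = (-7, 5, 1); a normal to Π_1 is KL × KM = (-73, -73, -146).
Using K: Π_1 has equation -73x - 73y - 146z = 1168.
cos θ = |n₁·n₂| / (|n₁||n₂|) = |803| / (√31974 · √49).
θ = arccos(0.64153) ≈ 50.1°.

50.1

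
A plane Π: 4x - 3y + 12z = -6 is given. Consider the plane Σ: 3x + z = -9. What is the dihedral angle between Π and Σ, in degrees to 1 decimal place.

54.3

cos θ = |n₁·n₂| / (|n₁||n₂|) = |24| / (√169 · √10).
θ = arccos(0.58381) ≈ 54.3°.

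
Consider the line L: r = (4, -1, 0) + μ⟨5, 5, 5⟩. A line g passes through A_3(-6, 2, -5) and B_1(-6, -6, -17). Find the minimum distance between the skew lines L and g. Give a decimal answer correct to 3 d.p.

7.751

A direction vector for g is B_1 − A_3 = (0, -8, -12).
Common perpendicular direction n = (5, 5, 5) × (0, -8, -12) = (-20, 60, -40).
With w = (-6, 2, -5) − (4, -1, 0) = (-10, 3, -5), w · n = 580.
Distance = |w · n| / |n| = |580| / √5600 ≈ 7.751.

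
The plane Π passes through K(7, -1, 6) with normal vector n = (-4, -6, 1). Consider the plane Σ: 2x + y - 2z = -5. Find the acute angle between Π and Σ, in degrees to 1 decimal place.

42.9

Π: n·r = n·K gives -4x - 6y + z = -16.
cos θ = |n₁·n₂| / (|n₁||n₂|) = |-16| / (√53 · √9).
θ = arccos(0.73259) ≈ 42.9°.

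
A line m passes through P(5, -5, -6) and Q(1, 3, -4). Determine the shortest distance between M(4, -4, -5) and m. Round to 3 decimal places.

0.816

A direction vector for m is Q − P = (-4, 8, 2).
Taking (5, -5, -6) on m with direction v = (-4, 8, 2): w = M − (5, -5, -6) = (-1, 1, 1), and w × v = (-6, -2, -4).
Distance = |w × v| / |v| = √56 / √84 ≈ 0.816.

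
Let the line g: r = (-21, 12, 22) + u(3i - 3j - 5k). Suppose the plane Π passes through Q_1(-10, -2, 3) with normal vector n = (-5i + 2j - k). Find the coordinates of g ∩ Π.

(-9, 0, 2)

Π: n·r = n·Q_1 gives -5x + 2y - z = 43.
Substitute r = (-21, 12, 22) + t(3, -3, -5) into the plane: 107 + (-16)t = 43, so t = 4.
Intersection: (-21, 12, 22) + 4·(3, -3, -5) = (-9, 0, 2).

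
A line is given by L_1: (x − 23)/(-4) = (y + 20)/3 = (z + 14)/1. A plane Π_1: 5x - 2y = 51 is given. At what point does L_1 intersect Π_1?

(7, -8, -10)

L_1 has direction (-4, 3, 1) through (23, -20, -14).
Substitute r = (23, -20, -14) + t(-4, 3, 1) into the plane: 155 + (-26)t = 51, so t = 4.
Intersection: (23, -20, -14) + 4·(-4, 3, 1) = (7, -8, -10).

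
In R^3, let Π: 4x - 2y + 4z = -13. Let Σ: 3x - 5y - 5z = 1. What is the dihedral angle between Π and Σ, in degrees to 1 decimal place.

cos θ = |n₁·n₂| / (|n₁||n₂|) = |2| / (√36 · √59).
θ = arccos(0.04340) ≈ 87.5°.

87.5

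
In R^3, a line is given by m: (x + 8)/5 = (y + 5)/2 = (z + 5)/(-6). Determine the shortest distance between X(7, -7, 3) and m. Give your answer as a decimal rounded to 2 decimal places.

16.88

m has direction (5, 2, -6) through (-8, -5, -5).
Taking (-8, -5, -5) on m with direction v = (5, 2, -6): w = X − (-8, -5, -5) = (15, -2, 8), and w × v = (-4, 130, 40).
Distance = |w × v| / |v| = √18516 / √65 ≈ 16.88.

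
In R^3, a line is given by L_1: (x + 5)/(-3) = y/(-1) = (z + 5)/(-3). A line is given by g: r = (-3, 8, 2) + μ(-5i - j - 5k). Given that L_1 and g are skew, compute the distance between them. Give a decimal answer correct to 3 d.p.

3.536

L_1 has direction (-3, -1, -3) through (-5, 0, -5).
Common perpendicular direction n = (-3, -1, -3) × (-5, -1, -5) = (2, 0, -2).
With w = (-3, 8, 2) − (-5, 0, -5) = (2, 8, 7), w · n = -10.
Distance = |w · n| / |n| = |-10| / √8 ≈ 3.536.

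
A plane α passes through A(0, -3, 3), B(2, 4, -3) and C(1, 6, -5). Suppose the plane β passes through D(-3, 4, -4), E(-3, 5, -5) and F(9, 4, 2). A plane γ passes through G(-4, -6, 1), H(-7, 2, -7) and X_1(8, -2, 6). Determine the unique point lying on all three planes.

AB = (2, 7, -6), AC = (1, 9, -8); a normal to α is AB × AC = (-2, 10, 11).
Using A: α has equation -2x + 10y + 11z = 3.
DE = (0, 1, -1), DF = (12, 0, 6); a normal to β is DE × DF = (6, -12, -12).
Using D: β has equation 6x - 12y - 12z = -18.
GH = (-3, 8, -8), GX_1 = (12, 4, 5); a normal to γ is GH × GX_1 = (72, -81, -108).
Using G: γ has equation 72x - 81y - 108z = 90.
Solving the 3×3 linear system -2x + 10y + 11z = 3, 6x - 12y - 12z = -18, 72x - 81y - 108z = 90 (e.g. by elimination or Cramer's rule, determinant = 1350) gives (-1, 10, -9).

(-1, 10, -9)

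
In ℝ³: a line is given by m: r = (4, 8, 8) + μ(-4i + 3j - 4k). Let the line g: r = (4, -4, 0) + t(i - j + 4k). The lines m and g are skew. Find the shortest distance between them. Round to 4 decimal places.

Common perpendicular direction n = (-4, 3, -4) × (1, -1, 4) = (8, 12, 1).
With w = (4, -4, 0) − (4, 8, 8) = (0, -12, -8), w · n = -152.
Distance = |w · n| / |n| = |-152| / √209 ≈ 10.5141.

10.5141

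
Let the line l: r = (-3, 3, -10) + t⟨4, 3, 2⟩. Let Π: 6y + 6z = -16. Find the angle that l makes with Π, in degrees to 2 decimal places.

41.04

sin θ = |n·v| / (|n||v|) = |30| / (√72 · √29) = 0.65653.
θ ≈ 41.04°.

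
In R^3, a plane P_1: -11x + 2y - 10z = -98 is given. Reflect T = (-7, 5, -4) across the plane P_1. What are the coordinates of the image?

(15, 1, 16)

λ = (n·T − d)/|n|² = (127 − (-98))/225 = 1.
Reflection = T − 2λn = (-7, 5, -4) − 2·(-11, 2, -10) = (15, 1, 16).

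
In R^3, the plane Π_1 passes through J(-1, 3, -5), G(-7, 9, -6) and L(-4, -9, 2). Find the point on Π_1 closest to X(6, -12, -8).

JG = (-6, 6, -1), JL = (-3, -12, 7); a normal to Π_1 is JG × JL = (30, 45, 90).
Using J: Π_1 has equation 30x + 45y + 90z = -345.
Foot = X − λn with λ = (n·X − d)/|n|² = (-1080 − (-345))/11025 = -1/15.
Foot = (6, -12, -8) − (-1/15)·(30, 45, 90) = (8, -9, -2).

(8, -9, -2)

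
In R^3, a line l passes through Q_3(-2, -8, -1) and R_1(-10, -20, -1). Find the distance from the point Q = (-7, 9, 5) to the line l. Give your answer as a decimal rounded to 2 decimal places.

14.86

A direction vector for l is R_1 − Q_3 = (-8, -12, 0).
Taking (-2, -8, -1) on l with direction v = (-8, -12, 0): w = Q − (-2, -8, -1) = (-5, 17, 6), and w × v = (72, -48, 196).
Distance = |w × v| / |v| = √45904 / √208 ≈ 14.86.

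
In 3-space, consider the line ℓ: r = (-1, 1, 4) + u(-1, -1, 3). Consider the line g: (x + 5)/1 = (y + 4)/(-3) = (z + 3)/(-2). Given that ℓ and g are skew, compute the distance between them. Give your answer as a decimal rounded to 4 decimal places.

g has direction (1, -3, -2) through (-5, -4, -3).
Common perpendicular direction n = (-1, -1, 3) × (1, -3, -2) = (11, 1, 4).
With w = (-5, -4, -3) − (-1, 1, 4) = (-4, -5, -7), w · n = -77.
Distance = |w · n| / |n| = |-77| / √138 ≈ 6.5547.

6.5547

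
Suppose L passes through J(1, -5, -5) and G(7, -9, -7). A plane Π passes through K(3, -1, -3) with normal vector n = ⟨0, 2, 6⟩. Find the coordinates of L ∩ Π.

A direction vector for L is G − J = (6, -4, -2).
Π: n·r = n·K gives 2y + 6z = -20.
Substitute r = (1, -5, -5) + t(6, -4, -2) into the plane: -40 + (-20)t = -20, so t = -1.
Intersection: (1, -5, -5) + (-1)·(6, -4, -2) = (-5, -1, -3).

(-5, -1, -3)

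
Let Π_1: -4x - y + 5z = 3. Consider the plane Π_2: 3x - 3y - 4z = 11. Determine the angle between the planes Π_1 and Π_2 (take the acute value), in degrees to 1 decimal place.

cos θ = |n₁·n₂| / (|n₁||n₂|) = |-29| / (√42 · √34).
θ = arccos(0.76742) ≈ 39.9°.

39.9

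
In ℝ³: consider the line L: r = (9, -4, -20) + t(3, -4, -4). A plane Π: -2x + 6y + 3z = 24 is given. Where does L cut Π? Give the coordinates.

Substitute r = (9, -4, -20) + t(3, -4, -4) into the plane: -102 + (-42)t = 24, so t = -3.
Intersection: (9, -4, -20) + (-3)·(3, -4, -4) = (0, 8, -8).

(0, 8, -8)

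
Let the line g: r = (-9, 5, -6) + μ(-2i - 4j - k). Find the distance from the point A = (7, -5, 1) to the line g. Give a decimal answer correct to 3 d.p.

20.123

Taking (-9, 5, -6) on g with direction v = (-2, -4, -1): w = A − (-9, 5, -6) = (16, -10, 7), and w × v = (38, 2, -84).
Distance = |w × v| / |v| = √8504 / √21 ≈ 20.123.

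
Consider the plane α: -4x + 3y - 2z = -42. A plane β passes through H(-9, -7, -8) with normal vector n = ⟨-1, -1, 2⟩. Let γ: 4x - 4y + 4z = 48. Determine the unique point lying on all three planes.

(6, -6, 0)

β: n·r = n·H gives -x - y + 2z = 0.
Solving the 3×3 linear system -4x + 3y - 2z = -42, -x - y + 2z = 0, 4x - 4y + 4z = 48 (e.g. by elimination or Cramer's rule, determinant = 4) gives (6, -6, 0).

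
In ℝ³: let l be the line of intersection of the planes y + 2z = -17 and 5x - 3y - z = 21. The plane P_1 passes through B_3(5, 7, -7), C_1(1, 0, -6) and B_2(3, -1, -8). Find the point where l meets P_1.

Direction of l: (0, 1, 2) × (5, -3, -1) = (5, 10, -5).
A point on l: solving the two plane equations with x = 9 gives (9, 13, -15).
B_3C_1 = (-4, -7, 1), B_3B_2 = (-2, -8, -1); a normal to P_1 is B_3C_1 × B_3B_2 = (15, -6, 18).
Using B_3: P_1 has equation 15x - 6y + 18z = -93.
Substitute r = (9, 13, -15) + t(5, 10, -5) into the plane: -213 + (-75)t = -93, so t = -8/5.
Intersection: (9, 13, -15) + (-8/5)·(5, 10, -5) = (1, -3, -7).

(1, -3, -7)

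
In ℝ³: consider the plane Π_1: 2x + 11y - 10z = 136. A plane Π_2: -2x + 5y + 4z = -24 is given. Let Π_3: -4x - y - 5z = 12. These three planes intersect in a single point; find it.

(6, 4, -8)

Solving the 3×3 linear system 2x + 11y - 10z = 136, -2x + 5y + 4z = -24, -4x - y - 5z = 12 (e.g. by elimination or Cramer's rule, determinant = -548) gives (6, 4, -8).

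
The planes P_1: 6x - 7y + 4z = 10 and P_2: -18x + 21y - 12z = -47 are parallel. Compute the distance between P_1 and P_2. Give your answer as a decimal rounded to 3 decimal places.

0.564

Rescale P_2 by 1/(-3): 6x - 7y + 4z = 47/3. Then distance = |10 − (47/3)| / √101 ≈ 0.564.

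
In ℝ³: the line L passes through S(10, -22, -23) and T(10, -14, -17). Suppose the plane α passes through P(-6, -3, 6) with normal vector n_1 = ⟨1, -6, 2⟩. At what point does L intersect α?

A direction vector for L is T − S = (0, 8, 6).
α: n_1·r = n_1·P gives x - 6y + 2z = 24.
Substitute r = (10, -22, -23) + t(0, 8, 6) into the plane: 96 + (-36)t = 24, so t = 2.
Intersection: (10, -22, -23) + 2·(0, 8, 6) = (10, -6, -11).

(10, -6, -11)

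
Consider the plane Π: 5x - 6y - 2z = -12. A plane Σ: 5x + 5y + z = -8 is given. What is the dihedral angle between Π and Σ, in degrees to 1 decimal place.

cos θ = |n₁·n₂| / (|n₁||n₂|) = |-7| / (√65 · √51).
θ = arccos(0.12158) ≈ 83.0°.

83.0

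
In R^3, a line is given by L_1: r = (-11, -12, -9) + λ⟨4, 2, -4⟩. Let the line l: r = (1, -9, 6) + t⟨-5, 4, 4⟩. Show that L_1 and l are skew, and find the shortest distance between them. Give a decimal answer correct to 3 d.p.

Common perpendicular direction n = (4, 2, -4) × (-5, 4, 4) = (24, 4, 26).
With w = (1, -9, 6) − (-11, -12, -9) = (12, 3, 15), w · n = 690.
Since n ≠ 0 the lines are not parallel, and w · n = 690 ≠ 0 so they do not intersect; hence they are skew.
Distance = |w · n| / |n| = |690| / √1268 ≈ 19.377.

19.377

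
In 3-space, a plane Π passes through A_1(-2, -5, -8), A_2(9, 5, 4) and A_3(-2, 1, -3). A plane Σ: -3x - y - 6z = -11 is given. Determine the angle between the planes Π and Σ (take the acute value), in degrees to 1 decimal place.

A_1A_2 = (11, 10, 12), A_1A_3 = (0, 6, 5); a normal to Π is A_1A_2 × A_1A_3 = (-22, -55, 66).
Using A_1: Π has equation -22x - 55y + 66z = -209.
cos θ = |n₁·n₂| / (|n₁||n₂|) = |-275| / (√7865 · √46).
θ = arccos(0.45720) ≈ 62.8°.

62.8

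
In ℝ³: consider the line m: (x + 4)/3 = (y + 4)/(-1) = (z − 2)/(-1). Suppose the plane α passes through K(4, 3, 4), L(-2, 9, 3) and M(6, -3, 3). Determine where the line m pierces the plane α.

(2, -6, 0)

m has direction (3, -1, -1) through (-4, -4, 2).
KL = (-6, 6, -1), KM = (2, -6, -1); a normal to α is KL × KM = (-12, -8, 24).
Using K: α has equation -12x - 8y + 24z = 24.
Substitute r = (-4, -4, 2) + t(3, -1, -1) into the plane: 128 + (-52)t = 24, so t = 2.
Intersection: (-4, -4, 2) + 2·(3, -1, -1) = (2, -6, 0).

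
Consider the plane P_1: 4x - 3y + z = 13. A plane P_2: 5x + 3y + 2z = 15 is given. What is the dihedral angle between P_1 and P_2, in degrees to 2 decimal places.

cos θ = |n₁·n₂| / (|n₁||n₂|) = |13| / (√26 · √38).
θ = arccos(0.41359) ≈ 65.57°.

65.57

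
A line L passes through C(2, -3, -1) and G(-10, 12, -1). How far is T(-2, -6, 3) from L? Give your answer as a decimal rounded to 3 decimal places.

A direction vector for L is G − C = (-12, 15, 0).
Taking (2, -3, -1) on L with direction v = (-12, 15, 0): w = T − (2, -3, -1) = (-4, -3, 4), and w × v = (-60, -48, -96).
Distance = |w × v| / |v| = √15120 / √369 ≈ 6.401.

6.401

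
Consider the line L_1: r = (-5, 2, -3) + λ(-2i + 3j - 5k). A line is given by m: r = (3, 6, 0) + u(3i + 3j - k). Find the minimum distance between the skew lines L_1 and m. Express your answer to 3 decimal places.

Common perpendicular direction n = (-2, 3, -5) × (3, 3, -1) = (12, -17, -15).
With w = (3, 6, 0) − (-5, 2, -3) = (8, 4, 3), w · n = -17.
Distance = |w · n| / |n| = |-17| / √658 ≈ 0.663.

0.663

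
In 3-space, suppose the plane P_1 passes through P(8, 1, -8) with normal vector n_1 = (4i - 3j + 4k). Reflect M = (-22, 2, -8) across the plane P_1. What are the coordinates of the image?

P_1: n_1·r = n_1·P gives 4x - 3y + 4z = -3.
λ = (n·M − d)/|n|² = (-126 − (-3))/41 = -3.
Reflection = M − 2λn = (-22, 2, -8) − (-6)·(4, -3, 4) = (2, -16, 16).

(2, -16, 16)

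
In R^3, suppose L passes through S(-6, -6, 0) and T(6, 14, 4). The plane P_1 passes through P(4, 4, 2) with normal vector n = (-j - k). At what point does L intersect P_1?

A direction vector for L is T − S = (12, 20, 4).
P_1: n·r = n·P gives -y - z = -6.
Substitute r = (-6, -6, 0) + t(12, 20, 4) into the plane: 6 + (-24)t = -6, so t = 1/2.
Intersection: (-6, -6, 0) + (1/2)·(12, 20, 4) = (0, 4, 2).

(0, 4, 2)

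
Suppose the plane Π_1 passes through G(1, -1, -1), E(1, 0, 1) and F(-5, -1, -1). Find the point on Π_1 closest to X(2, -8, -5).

GE = (0, 1, 2), GF = (-6, 0, 0); a normal to Π_1 is GE × GF = (0, -12, 6).
Using G: Π_1 has equation -12y + 6z = 6.
Foot = X − λn with λ = (n·X − d)/|n|² = (66 − 6)/180 = 1/3.
Foot = (2, -8, -5) − (1/3)·(0, -12, 6) = (2, -4, -7).

(2, -4, -7)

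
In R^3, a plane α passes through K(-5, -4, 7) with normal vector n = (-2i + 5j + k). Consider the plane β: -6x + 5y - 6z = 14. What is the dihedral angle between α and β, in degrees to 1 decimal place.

α: n·r = n·K gives -2x + 5y + z = -3.
cos θ = |n₁·n₂| / (|n₁||n₂|) = |31| / (√30 · √97).
θ = arccos(0.57467) ≈ 54.9°.

54.9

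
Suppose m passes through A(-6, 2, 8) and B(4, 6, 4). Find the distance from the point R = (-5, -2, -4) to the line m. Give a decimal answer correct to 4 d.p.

A direction vector for m is B − A = (10, 4, -4).
Taking (-6, 2, 8) on m with direction v = (10, 4, -4): w = R − (-6, 2, 8) = (1, -4, -12), and w × v = (64, -116, 44).
Distance = |w × v| / |v| = √19488 / √132 ≈ 12.1506.

12.1506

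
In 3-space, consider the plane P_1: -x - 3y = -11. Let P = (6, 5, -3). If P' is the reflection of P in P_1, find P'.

(4, -1, -3)

λ = (n·P − d)/|n|² = (-21 − (-11))/10 = -1.
Reflection = P − 2λn = (6, 5, -3) − (-2)·(-1, -3, 0) = (4, -1, -3).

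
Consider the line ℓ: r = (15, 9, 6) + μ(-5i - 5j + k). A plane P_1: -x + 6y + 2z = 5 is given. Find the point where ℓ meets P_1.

Substitute r = (15, 9, 6) + t(-5, -5, 1) into the plane: 51 + (-23)t = 5, so t = 2.
Intersection: (15, 9, 6) + 2·(-5, -5, 1) = (5, -1, 8).

(5, -1, 8)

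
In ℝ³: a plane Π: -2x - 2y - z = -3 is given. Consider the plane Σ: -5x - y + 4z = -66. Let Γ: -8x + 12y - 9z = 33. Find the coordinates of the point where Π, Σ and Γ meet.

Solving the 3×3 linear system -2x - 2y - z = -3, -5x - y + 4z = -66, -8x + 12y - 9z = 33 (e.g. by elimination or Cramer's rule, determinant = 300) gives (6, 0, -9).

(6, 0, -9)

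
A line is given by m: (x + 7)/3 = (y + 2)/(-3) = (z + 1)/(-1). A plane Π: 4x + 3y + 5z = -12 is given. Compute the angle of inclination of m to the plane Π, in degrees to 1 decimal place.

3.7

m has direction (3, -3, -1) through (-7, -2, -1).
sin θ = |n·v| / (|n||v|) = |-2| / (√50 · √19) = 0.06489.
θ ≈ 3.7°.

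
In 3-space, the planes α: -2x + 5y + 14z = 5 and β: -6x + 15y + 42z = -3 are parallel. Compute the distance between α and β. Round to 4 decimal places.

Rescale β by 1/3: -2x + 5y + 14z = -1. Then distance = |5 − (-1)| / √225 ≈ 0.4000.

0.4000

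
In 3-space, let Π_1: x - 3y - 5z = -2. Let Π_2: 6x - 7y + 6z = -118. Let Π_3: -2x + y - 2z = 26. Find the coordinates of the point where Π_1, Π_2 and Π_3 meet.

(-2, 10, -6)

Solving the 3×3 linear system x - 3y - 5z = -2, 6x - 7y + 6z = -118, -2x + y - 2z = 26 (e.g. by elimination or Cramer's rule, determinant = 48) gives (-2, 10, -6).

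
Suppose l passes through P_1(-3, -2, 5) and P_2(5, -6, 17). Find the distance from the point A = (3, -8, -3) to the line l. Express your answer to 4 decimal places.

A direction vector for l is P_2 − P_1 = (8, -4, 12).
Taking (-3, -2, 5) on l with direction v = (8, -4, 12): w = A − (-3, -2, 5) = (6, -6, -8), and w × v = (-104, -136, 24).
Distance = |w × v| / |v| = √29888 / √224 ≈ 11.5511.

11.5511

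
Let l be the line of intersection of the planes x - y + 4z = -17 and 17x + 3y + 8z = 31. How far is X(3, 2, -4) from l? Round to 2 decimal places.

0.85

Direction of l: (1, -1, 4) × (17, 3, 8) = (-20, 60, 20).
A point on l: solving the two plane equations with x = 5 gives (5, -2, -6).
Taking (5, -2, -6) on l with direction v = (-20, 60, 20): w = X − (5, -2, -6) = (-2, 4, 2), and w × v = (-40, 0, -40).
Distance = |w × v| / |v| = √3200 / √4400 ≈ 0.85.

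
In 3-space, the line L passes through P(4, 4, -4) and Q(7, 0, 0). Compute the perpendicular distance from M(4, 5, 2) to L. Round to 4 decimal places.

5.2196

A direction vector for L is Q − P = (3, -4, 4).
Taking (4, 4, -4) on L with direction v = (3, -4, 4): w = M − (4, 4, -4) = (0, 1, 6), and w × v = (28, 18, -3).
Distance = |w × v| / |v| = √1117 / √41 ≈ 5.2196.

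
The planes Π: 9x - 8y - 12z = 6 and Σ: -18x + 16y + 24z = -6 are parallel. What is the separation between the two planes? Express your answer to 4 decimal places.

0.1765

Rescale Σ by 1/(-2): 9x - 8y - 12z = 3. Then distance = |6 − 3| / √289 ≈ 0.1765.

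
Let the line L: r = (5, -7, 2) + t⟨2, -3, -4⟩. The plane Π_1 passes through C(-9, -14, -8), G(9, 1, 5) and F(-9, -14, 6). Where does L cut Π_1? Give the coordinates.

CG = (18, 15, 13), CF = (0, 0, 14); a normal to Π_1 is CG × CF = (210, -252, 0).
Using C: Π_1 has equation 210x - 252y = 1638.
Substitute r = (5, -7, 2) + t(2, -3, -4) into the plane: 2814 + 1176t = 1638, so t = -1.
Intersection: (5, -7, 2) + (-1)·(2, -3, -4) = (3, -4, 6).

(3, -4, 6)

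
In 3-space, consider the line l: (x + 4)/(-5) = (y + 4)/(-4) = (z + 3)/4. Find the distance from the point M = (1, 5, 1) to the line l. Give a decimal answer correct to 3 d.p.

l has direction (-5, -4, 4) through (-4, -4, -3).
Taking (-4, -4, -3) on l with direction v = (-5, -4, 4): w = M − (-4, -4, -3) = (5, 9, 4), and w × v = (52, -40, 25).
Distance = |w × v| / |v| = √4929 / √57 ≈ 9.299.

9.299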